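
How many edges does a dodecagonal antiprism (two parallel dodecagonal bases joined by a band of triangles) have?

48

An antiprism on an n-gon has two n-gon caps and 2n triangles: V = 2·12 = 24, E = 4·12 = 48, F = 2·12 + 2 = 26.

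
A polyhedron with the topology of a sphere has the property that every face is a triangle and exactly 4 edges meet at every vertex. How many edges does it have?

Each face has 3 edges and each edge borders two faces, so 2E = 3F.
Each vertex has degree 4, so 4V = 2E and hence V = 3F/4.
Euler: V − E + F = 2 ⇒ (3F/4) − (3F/2) + F = 2.
Multiply by 8: (6 − 12 + 8)F = 16, i.e. 2F = 16.
So F = 8, E = 3·8/2 = 12, V = 3·8/4 = 6.

12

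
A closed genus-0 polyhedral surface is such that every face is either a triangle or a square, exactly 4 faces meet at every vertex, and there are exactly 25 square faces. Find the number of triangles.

Let x be the number of triangles; then F = 25 + x.
Edge–face incidences: 2E = 4·25 + 3·x = 100 + 3x.
Every vertex has degree 4, so 4V = 2E.
Euler: V − E + F = 2 ⇒ (2E)/4 − E + (25 + x) = 2.
Multiply by 8: 2·(2E) − 4·(2E) + 8·(25 + x) = 16, i.e. 200 + 8x − 2·(100 + 3x) = 16.
Collecting terms: 2x = 16, so x = 8.
Then 2E = 100 + 3·8 = 124, so E = 62, V = 2E/4 = 31, F = 25 + 8 = 33.

8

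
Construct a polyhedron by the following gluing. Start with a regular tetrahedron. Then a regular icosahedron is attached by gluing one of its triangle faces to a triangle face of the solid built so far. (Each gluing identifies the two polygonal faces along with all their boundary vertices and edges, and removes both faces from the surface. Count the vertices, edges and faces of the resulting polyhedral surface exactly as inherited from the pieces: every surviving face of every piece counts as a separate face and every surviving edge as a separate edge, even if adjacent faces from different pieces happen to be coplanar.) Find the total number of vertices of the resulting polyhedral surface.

13

A regular tetrahedron: V=4, E=6, F=4.
Attach a regular icosahedron (V=12, E=30, F=20) along a 3-gon: merge 3 vertices and 3 edges, delete both glued faces → V=13, E=33, F=22.
Check: V − E + F = 13 − 33 + 22 = 2.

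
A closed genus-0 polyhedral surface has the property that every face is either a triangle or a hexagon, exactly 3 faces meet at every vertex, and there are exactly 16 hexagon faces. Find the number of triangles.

Let x be the number of triangles; then F = 16 + x.
Edge–face incidences: 2E = 6·16 + 3·x = 96 + 3x.
Every vertex has degree 3, so 3V = 2E.
Euler: V − E + F = 2 ⇒ (2E)/3 − E + (16 + x) = 2.
Multiply by 6: 2·(2E) − 3·(2E) + 6·(16 + x) = 12, i.e. 96 + 6x − (96 + 3x) = 12.
Collecting terms: 3x = 12, so x = 4.
Then 2E = 96 + 3·4 = 108, so E = 54, V = 2E/3 = 36, F = 16 + 4 = 20.

4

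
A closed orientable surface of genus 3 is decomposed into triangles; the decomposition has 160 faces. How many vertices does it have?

χ = 2 − 2·3 = -4, and every face is a triangle so 3F = 2E.
E = 3·160/2 = 240. Then V = -4 + E − F = -4 + 240 − 160 = 76.

76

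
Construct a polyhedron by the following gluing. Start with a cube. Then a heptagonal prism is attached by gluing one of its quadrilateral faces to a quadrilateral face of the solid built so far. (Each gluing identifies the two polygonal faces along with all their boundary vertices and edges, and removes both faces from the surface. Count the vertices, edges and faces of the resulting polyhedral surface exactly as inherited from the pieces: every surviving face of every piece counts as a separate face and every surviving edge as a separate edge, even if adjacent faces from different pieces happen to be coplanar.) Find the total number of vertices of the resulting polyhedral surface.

A cube: V=8, E=12, F=6.
Attach a heptagonal prism (V=14, E=21, F=9) along a 4-gon: merge 4 vertices and 4 edges, delete both glued faces → V=18, E=29, F=13.
Check: V − E + F = 18 − 29 + 13 = 2.

18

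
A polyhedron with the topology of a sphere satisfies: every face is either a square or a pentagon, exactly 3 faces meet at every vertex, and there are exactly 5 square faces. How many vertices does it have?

10

Let x be the number of pentagons; then F = 5 + x.
Edge–face incidences: 2E = 4·5 + 5·x = 20 + 5x.
Every vertex has degree 3, so 3V = 2E.
Euler: V − E + F = 2 ⇒ (2E)/3 − E + (5 + x) = 2.
Multiply by 6: 2·(2E) − 3·(2E) + 6·(5 + x) = 12, i.e. 30 + 6x − (20 + 5x) = 12.
Collecting terms: x + 10 = 12, so x = 2.
Then 2E = 20 + 5·2 = 30, so E = 15, V = 2E/3 = 10, F = 5 + 2 = 7.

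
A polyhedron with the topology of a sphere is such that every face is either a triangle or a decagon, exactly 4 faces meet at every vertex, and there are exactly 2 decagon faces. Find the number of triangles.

20

Let x be the number of triangles; then F = 2 + x.
Edge–face incidences: 2E = 10·2 + 3·x = 20 + 3x.
Every vertex has degree 4, so 4V = 2E.
Euler: V − E + F = 2 ⇒ (2E)/4 − E + (2 + x) = 2.
Multiply by 8: 2·(2E) − 4·(2E) + 8·(2 + x) = 16, i.e. 16 + 8x − 2·(20 + 3x) = 16.
Collecting terms: 2x − 24 = 16, so 2x = 40, so x = 20.
Then 2E = 20 + 3·20 = 80, so E = 40, V = 2E/4 = 20, F = 2 + 20 = 22.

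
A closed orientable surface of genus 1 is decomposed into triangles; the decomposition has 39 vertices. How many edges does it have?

117

χ = 2 − 2·1 = 0, and every face is a triangle so 3F = 2E.
V − E + F = 0 with E = 3F/2 gives 39 − (3/2 − 1)·F = 0, so F = 78 and E = 117.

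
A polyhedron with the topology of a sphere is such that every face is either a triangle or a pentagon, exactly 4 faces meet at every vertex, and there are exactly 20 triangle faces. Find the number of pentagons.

12

Let x be the number of pentagons; then F = 20 + x.
Edge–face incidences: 2E = 3·20 + 5·x = 60 + 5x.
Every vertex has degree 4, so 4V = 2E.
Euler: V − E + F = 2 ⇒ (2E)/4 − E + (20 + x) = 2.
Multiply by 8: 2·(2E) − 4·(2E) + 8·(20 + x) = 16, i.e. 160 + 8x − 2·(60 + 5x) = 16.
Collecting terms: −2x + 40 = 16, so −2x = −24, so x = 12.
Then 2E = 60 + 5·12 = 120, so E = 60, V = 2E/4 = 30, F = 20 + 12 = 32.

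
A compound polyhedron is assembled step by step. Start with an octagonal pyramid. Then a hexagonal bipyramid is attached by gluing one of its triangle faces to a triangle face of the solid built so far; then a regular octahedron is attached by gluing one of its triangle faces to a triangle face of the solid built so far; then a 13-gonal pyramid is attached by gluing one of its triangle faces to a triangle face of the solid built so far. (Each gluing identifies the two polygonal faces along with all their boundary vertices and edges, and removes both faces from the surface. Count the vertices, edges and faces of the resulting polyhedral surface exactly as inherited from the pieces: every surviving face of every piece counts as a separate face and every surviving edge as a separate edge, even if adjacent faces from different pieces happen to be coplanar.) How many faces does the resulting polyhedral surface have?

37

An octagonal pyramid: V=9, E=16, F=9.
Attach a hexagonal bipyramid (V=8, E=18, F=12) along a 3-gon: merge 3 vertices and 3 edges, delete both glued faces → V=14, E=31, F=19.
Attach a regular octahedron (V=6, E=12, F=8) along a 3-gon: merge 3 vertices and 3 edges, delete both glued faces → V=17, E=40, F=25.
Attach a 13-gonal pyramid (V=14, E=26, F=14) along a 3-gon: merge 3 vertices and 3 edges, delete both glued faces → V=28, E=63, F=37.
Check: V − E + F = 28 − 63 + 37 = 2.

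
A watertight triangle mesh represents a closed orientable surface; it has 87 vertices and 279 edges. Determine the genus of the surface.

Every face is a triangle and each edge borders two faces, so 3F = 2·279, giving F = 186.
χ = V − E + F = 87 − 279 + 186 = -6.
For a closed orientable surface χ = 2 − 2g, so g = (2 − (-6))/2 = 4.

4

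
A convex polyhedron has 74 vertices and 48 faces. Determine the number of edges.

Here V − E + F = 2.
E = V + F − (2) = 74 + 48 − (2) = 120.

120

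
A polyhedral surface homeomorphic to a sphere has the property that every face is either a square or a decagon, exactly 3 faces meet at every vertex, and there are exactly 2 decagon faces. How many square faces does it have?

Let x be the number of squares; then F = 2 + x.
Edge–face incidences: 2E = 10·2 + 4·x = 20 + 4x.
Every vertex has degree 3, so 3V = 2E.
Euler: V − E + F = 2 ⇒ (2E)/3 − E + (2 + x) = 2.
Multiply by 6: 2·(2E) − 3·(2E) + 6·(2 + x) = 12, i.e. 12 + 6x − (20 + 4x) = 12.
Collecting terms: 2x − 8 = 12, so 2x = 20, so x = 10.
Then 2E = 20 + 4·10 = 60, so E = 30, V = 2E/3 = 20, F = 2 + 10 = 12.

10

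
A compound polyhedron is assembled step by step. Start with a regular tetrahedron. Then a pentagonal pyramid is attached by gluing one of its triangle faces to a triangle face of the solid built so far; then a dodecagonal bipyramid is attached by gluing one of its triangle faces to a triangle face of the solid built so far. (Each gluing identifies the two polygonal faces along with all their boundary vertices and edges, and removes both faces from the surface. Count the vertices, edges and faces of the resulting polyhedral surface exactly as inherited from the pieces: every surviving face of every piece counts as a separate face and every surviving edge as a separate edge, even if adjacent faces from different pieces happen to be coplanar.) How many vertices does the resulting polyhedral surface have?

A regular tetrahedron: V=4, E=6, F=4.
Attach a pentagonal pyramid (V=6, E=10, F=6) along a 3-gon: merge 3 vertices and 3 edges, delete both glued faces → V=7, E=13, F=8.
Attach a dodecagonal bipyramid (V=14, E=36, F=24) along a 3-gon: merge 3 vertices and 3 edges, delete both glued faces → V=18, E=46, F=30.
Check: V − E + F = 18 − 46 + 30 = 2.

18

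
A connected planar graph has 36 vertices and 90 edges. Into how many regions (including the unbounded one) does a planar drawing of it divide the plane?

56

Euler's formula for a connected plane graph: V − E + F = 2, so F = 2 − 36 + 90 = 56.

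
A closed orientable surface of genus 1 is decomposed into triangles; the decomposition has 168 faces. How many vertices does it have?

84

χ = 2 − 2·1 = 0, and every face is a triangle so 3F = 2E.
E = 3·168/2 = 252. Then V = 0 + E − F = 0 + 252 − 168 = 84.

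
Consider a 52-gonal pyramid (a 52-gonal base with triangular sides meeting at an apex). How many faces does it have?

53

A pyramid on an n-gon base has one n-gon and n triangles: V = 52 + 1 = 53, E = 2·52 = 104, F = 52 + 1 = 53.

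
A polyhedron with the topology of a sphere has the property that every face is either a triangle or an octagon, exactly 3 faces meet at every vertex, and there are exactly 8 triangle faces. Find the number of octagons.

6

Let x be the number of octagons; then F = 8 + x.
Edge–face incidences: 2E = 3·8 + 8·x = 24 + 8x.
Every vertex has degree 3, so 3V = 2E.
Euler: V − E + F = 2 ⇒ (2E)/3 − E + (8 + x) = 2.
Multiply by 6: 2·(2E) − 3·(2E) + 6·(8 + x) = 12, i.e. 48 + 6x − (24 + 8x) = 12.
Collecting terms: −2x + 24 = 12, so −2x = −12, so x = 6.
Then 2E = 24 + 8·6 = 72, so E = 36, V = 2E/3 = 24, F = 8 + 6 = 14.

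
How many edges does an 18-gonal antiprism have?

An antiprism on an n-gon has two n-gon caps and 2n triangles: V = 2·18 = 36, E = 4·18 = 72, F = 2·18 + 2 = 38.

72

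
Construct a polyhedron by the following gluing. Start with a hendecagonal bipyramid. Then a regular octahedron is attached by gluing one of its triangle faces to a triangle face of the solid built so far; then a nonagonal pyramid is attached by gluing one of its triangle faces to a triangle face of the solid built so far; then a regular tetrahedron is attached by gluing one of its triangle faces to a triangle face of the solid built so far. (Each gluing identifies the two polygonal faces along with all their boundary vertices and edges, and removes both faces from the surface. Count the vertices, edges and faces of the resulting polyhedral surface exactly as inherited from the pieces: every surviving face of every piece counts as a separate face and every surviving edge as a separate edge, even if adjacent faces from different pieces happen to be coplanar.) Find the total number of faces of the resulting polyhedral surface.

38

A hendecagonal bipyramid: V=13, E=33, F=22.
Attach a regular octahedron (V=6, E=12, F=8) along a 3-gon: merge 3 vertices and 3 edges, delete both glued faces → V=16, E=42, F=28.
Attach a nonagonal pyramid (V=10, E=18, F=10) along a 3-gon: merge 3 vertices and 3 edges, delete both glued faces → V=23, E=57, F=36.
Attach a regular tetrahedron (V=4, E=6, F=4) along a 3-gon: merge 3 vertices and 3 edges, delete both glued faces → V=24, E=60, F=38.
Check: V − E + F = 24 − 60 + 38 = 2.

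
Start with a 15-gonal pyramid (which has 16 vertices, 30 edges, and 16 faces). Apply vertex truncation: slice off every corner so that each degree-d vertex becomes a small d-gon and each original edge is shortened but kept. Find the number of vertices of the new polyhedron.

Truncation replaces each original edge-end by a new vertex, so V′ = 2E = 60.
Each original edge survives, and each old vertex of degree d contributes d new edges; summing degrees gives Σd = 2E, so E′ = E + 2E = 3E = 90.
Each original face survives and each original vertex becomes one new face: F′ = F + V = 32.

60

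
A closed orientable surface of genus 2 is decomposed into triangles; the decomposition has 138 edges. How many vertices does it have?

χ = 2 − 2·2 = -2, and every face is a triangle so 3F = 2E.
F = 2E/3 = 92. Then V = -2 + E − F = -2 + 138 − 92 = 44.

44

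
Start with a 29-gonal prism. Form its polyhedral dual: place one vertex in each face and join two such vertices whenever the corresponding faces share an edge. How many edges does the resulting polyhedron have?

87

The base solid has V = 58, E = 87, F = 31.
The dual swaps V and F and preserves E: V′ = F = 31, E′ = E = 87, F′ = V = 58.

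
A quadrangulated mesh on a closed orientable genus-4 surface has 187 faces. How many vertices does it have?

χ = 2 − 2·4 = -6, and every face is a square so 4F = 2E.
E = 4·187/2 = 374. Then V = -6 + E − F = -6 + 374 − 187 = 181.

181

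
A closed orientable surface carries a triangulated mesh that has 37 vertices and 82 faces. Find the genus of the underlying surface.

Every face is a triangle, so 2E = 3·82 = 246, giving E = 123.
χ = V − E + F = 37 − 123 + 82 = -4.
For a closed orientable surface χ = 2 − 2g, so g = (2 − (-4))/2 = 3.

3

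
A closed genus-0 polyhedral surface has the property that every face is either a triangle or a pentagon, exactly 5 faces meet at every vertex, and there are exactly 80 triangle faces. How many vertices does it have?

60

Let x be the number of pentagons; then F = 80 + x.
Edge–face incidences: 2E = 3·80 + 5·x = 240 + 5x.
Every vertex has degree 5, so 5V = 2E.
Euler: V − E + F = 2 ⇒ (2E)/5 − E + (80 + x) = 2.
Multiply by 10: 2·(2E) − 5·(2E) + 10·(80 + x) = 20, i.e. 800 + 10x − 3·(240 + 5x) = 20.
Collecting terms: −5x + 80 = 20, so −5x = −60, so x = 12.
Then 2E = 240 + 5·12 = 300, so E = 150, V = 2E/5 = 60, F = 80 + 12 = 92.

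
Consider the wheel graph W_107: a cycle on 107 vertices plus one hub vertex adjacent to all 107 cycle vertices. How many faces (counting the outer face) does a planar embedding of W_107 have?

W_107 has V = 107 + 1 = 108 vertices and E = 2·107 = 214 edges.
By Euler's formula F = 2 − V + E = 2 − 108 + 214 = 108.

108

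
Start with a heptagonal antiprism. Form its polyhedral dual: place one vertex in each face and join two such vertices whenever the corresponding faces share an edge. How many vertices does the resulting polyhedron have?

The base solid has V = 14, E = 28, F = 16.
The dual swaps V and F and preserves E: V′ = F = 16, E′ = E = 28, F′ = V = 14.

16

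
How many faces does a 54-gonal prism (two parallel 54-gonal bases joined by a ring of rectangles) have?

A prism on an n-gon has two n-gon bases and n rectangular sides: V = 2·54 = 108, E = 3·54 = 162, F = 54 + 2 = 56.

56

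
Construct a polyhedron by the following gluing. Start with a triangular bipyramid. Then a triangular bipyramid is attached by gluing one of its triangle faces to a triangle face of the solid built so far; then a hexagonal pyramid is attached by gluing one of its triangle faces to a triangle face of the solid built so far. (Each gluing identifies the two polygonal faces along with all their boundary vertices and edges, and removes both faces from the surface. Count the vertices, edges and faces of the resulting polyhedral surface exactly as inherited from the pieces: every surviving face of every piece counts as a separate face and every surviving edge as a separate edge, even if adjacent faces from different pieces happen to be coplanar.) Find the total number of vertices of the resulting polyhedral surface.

A triangular bipyramid: V=5, E=9, F=6.
Attach a triangular bipyramid (V=5, E=9, F=6) along a 3-gon: merge 3 vertices and 3 edges, delete both glued faces → V=7, E=15, F=10.
Attach a hexagonal pyramid (V=7, E=12, F=7) along a 3-gon: merge 3 vertices and 3 edges, delete both glued faces → V=11, E=24, F=15.
Check: V − E + F = 11 − 24 + 15 = 2.

11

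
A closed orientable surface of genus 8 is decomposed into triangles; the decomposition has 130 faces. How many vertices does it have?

χ = 2 − 2·8 = -14, and every face is a triangle so 3F = 2E.
E = 3·130/2 = 195. Then V = -14 + E − F = -14 + 195 − 130 = 51.

51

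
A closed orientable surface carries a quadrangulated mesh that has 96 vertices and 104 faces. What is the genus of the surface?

5

Every face is a square, so 2E = 4·104 = 416, giving E = 208.
χ = V − E + F = 96 − 208 + 104 = -8.
For a closed orientable surface χ = 2 − 2g, so g = (2 − (-8))/2 = 5.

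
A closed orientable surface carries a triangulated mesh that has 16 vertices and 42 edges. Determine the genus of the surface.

0

Every face is a triangle and each edge borders two faces, so 3F = 2·42, giving F = 28.
χ = V − E + F = 16 − 42 + 28 = 2.
For a closed orientable surface χ = 2 − 2g, so g = (2 − (2))/2 = 0.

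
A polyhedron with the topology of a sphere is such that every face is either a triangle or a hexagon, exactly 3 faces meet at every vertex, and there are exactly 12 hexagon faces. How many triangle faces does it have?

4

Let x be the number of triangles; then F = 12 + x.
Edge–face incidences: 2E = 6·12 + 3·x = 72 + 3x.
Every vertex has degree 3, so 3V = 2E.
Euler: V − E + F = 2 ⇒ (2E)/3 − E + (12 + x) = 2.
Multiply by 6: 2·(2E) − 3·(2E) + 6·(12 + x) = 12, i.e. 72 + 6x − (72 + 3x) = 12.
Collecting terms: 3x = 12, so x = 4.
Then 2E = 72 + 3·4 = 84, so E = 42, V = 2E/3 = 28, F = 12 + 4 = 16.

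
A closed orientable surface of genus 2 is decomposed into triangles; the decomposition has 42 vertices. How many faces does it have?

χ = 2 − 2·2 = -2, and every face is a triangle so 3F = 2E.
V − E + F = -2 with E = 3F/2 gives 42 − (3/2 − 1)·F = -2, so F = 88 and E = 132.

88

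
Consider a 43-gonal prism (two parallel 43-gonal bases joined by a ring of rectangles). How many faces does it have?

A prism on an n-gon has two n-gon bases and n rectangular sides: V = 2·43 = 86, E = 3·43 = 129, F = 43 + 2 = 45.

45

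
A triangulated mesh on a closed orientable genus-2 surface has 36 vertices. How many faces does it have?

76

χ = 2 − 2·2 = -2, and every face is a triangle so 3F = 2E.
V − E + F = -2 with E = 3F/2 gives 36 − (3/2 − 1)·F = -2, so F = 76 and E = 114.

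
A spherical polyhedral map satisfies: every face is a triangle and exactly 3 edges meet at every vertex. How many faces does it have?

4

Each face has 3 edges and each edge borders two faces, so 2E = 3F.
Each vertex has degree 3, so 3V = 2E and hence V = 3F/3.
Euler: V − E + F = 2 ⇒ (3F/3) − (3F/2) + F = 2.
Multiply by 6: (6 − 9 + 6)F = 12, i.e. 3F = 12.
So F = 4, E = 3·4/2 = 6, V = 3·4/3 = 4.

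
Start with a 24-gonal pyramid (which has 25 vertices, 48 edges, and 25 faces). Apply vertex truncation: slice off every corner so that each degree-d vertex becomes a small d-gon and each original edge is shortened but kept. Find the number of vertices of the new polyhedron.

Truncation replaces each original edge-end by a new vertex, so V′ = 2E = 96.
Each original edge survives, and each old vertex of degree d contributes d new edges; summing degrees gives Σd = 2E, so E′ = E + 2E = 3E = 144.
Each original face survives and each original vertex becomes one new face: F′ = F + V = 50.

96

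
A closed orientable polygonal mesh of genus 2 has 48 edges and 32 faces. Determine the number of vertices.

14

For a closed orientable surface of genus 2, χ = 2 − 2·2 = -2.
V = -2 + E − F = -2 + 48 − 32 = 14.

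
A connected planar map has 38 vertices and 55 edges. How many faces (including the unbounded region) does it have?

Euler's formula for a connected plane graph: V − E + F = 2, so F = 2 − 38 + 55 = 19.

19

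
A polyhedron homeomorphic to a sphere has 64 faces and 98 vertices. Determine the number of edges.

160

Here V − E + F = 2.
E = V + F − (2) = 98 + 64 − (2) = 160.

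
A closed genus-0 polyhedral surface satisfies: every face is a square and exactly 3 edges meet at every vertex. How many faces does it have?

6

Each face has 4 edges and each edge borders two faces, so 2E = 4F.
Each vertex has degree 3, so 3V = 2E and hence V = 4F/3.
Euler: V − E + F = 2 ⇒ (4F/3) − (4F/2) + F = 2.
Multiply by 6: (8 − 12 + 6)F = 12, i.e. 2F = 12.
So F = 6, E = 4·6/2 = 12, V = 4·6/3 = 8.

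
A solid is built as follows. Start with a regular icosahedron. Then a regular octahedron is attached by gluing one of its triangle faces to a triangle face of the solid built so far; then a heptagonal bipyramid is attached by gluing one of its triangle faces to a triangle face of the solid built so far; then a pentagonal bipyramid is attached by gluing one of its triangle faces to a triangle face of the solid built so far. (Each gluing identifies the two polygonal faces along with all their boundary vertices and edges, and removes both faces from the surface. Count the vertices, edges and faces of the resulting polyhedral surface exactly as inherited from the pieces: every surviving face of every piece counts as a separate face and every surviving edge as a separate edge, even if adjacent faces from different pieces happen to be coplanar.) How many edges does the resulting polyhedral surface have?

A regular icosahedron: V=12, E=30, F=20.
Attach a regular octahedron (V=6, E=12, F=8) along a 3-gon: merge 3 vertices and 3 edges, delete both glued faces → V=15, E=39, F=26.
Attach a heptagonal bipyramid (V=9, E=21, F=14) along a 3-gon: merge 3 vertices and 3 edges, delete both glued faces → V=21, E=57, F=38.
Attach a pentagonal bipyramid (V=7, E=15, F=10) along a 3-gon: merge 3 vertices and 3 edges, delete both glued faces → V=25, E=69, F=46.
Check: V − E + F = 25 − 69 + 46 = 2.

69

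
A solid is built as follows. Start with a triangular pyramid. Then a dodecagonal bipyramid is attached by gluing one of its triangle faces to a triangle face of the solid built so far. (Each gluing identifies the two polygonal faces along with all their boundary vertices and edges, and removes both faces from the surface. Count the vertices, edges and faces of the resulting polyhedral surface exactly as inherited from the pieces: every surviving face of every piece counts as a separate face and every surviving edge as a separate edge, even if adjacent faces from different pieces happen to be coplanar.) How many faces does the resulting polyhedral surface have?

26

A triangular pyramid: V=4, E=6, F=4.
Attach a dodecagonal bipyramid (V=14, E=36, F=24) along a 3-gon: merge 3 vertices and 3 edges, delete both glued faces → V=15, E=39, F=26.
Check: V − E + F = 15 − 39 + 26 = 2.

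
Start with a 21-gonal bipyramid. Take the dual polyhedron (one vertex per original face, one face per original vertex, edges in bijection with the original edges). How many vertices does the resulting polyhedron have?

42

The base solid has V = 23, E = 63, F = 42.
The dual swaps V and F and preserves E: V′ = F = 42, E′ = E = 63, F′ = V = 23.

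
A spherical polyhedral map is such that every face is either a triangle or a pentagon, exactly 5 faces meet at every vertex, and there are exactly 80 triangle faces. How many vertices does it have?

60

Let x be the number of pentagons; then F = 80 + x.
Edge–face incidences: 2E = 3·80 + 5·x = 240 + 5x.
Every vertex has degree 5, so 5V = 2E.
Euler: V − E + F = 2 ⇒ (2E)/5 − E + (80 + x) = 2.
Multiply by 10: 2·(2E) − 5·(2E) + 10·(80 + x) = 20, i.e. 800 + 10x − 3·(240 + 5x) = 20.
Collecting terms: −5x + 80 = 20, so −5x = −60, so x = 12.
Then 2E = 240 + 5·12 = 300, so E = 150, V = 2E/5 = 60, F = 80 + 12 = 92.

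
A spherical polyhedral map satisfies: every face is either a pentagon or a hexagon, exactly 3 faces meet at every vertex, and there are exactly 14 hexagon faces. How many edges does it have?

72

Let x be the number of pentagons; then F = 14 + x.
Edge–face incidences: 2E = 6·14 + 5·x = 84 + 5x.
Every vertex has degree 3, so 3V = 2E.
Euler: V − E + F = 2 ⇒ (2E)/3 − E + (14 + x) = 2.
Multiply by 6: 2·(2E) − 3·(2E) + 6·(14 + x) = 12, i.e. 84 + 6x − (84 + 5x) = 12.
Collecting terms: x = 12.
Then 2E = 84 + 5·12 = 144, so E = 72, V = 2E/3 = 48, F = 14 + 12 = 26.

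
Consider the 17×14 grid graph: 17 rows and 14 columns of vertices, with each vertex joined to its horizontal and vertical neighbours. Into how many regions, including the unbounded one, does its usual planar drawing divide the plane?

209

The grid has V = 17·14 = 238 vertices and E = 17·13 + 14·16 = 445 edges.
F = 2 − V + E = 2 − 238 + 445 = 209.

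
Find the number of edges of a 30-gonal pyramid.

A pyramid on an n-gon base has one n-gon and n triangles: V = 30 + 1 = 31, E = 2·30 = 60, F = 30 + 1 = 31.

60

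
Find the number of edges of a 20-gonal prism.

A prism on an n-gon has two n-gon bases and n rectangular sides: V = 2·20 = 40, E = 3·20 = 60, F = 20 + 2 = 22.
Check: V − E + F = 40 − 60 + 22 = 2.

60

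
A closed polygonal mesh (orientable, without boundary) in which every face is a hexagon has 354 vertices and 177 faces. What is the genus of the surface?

1

Every face is a hexagon, so 2E = 6·177 = 1062, giving E = 531.
χ = V − E + F = 354 − 531 + 177 = 0.
For a closed orientable surface χ = 2 − 2g, so g = (2 − (0))/2 = 1.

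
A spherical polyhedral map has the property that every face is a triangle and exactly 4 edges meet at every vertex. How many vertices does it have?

6

Each face has 3 edges and each edge borders two faces, so 2E = 3F.
Each vertex has degree 4, so 4V = 2E and hence V = 3F/4.
Euler: V − E + F = 2 ⇒ (3F/4) − (3F/2) + F = 2.
Multiply by 8: (6 − 12 + 8)F = 16, i.e. 2F = 16.
So F = 8, E = 3·8/2 = 12, V = 3·8/4 = 6.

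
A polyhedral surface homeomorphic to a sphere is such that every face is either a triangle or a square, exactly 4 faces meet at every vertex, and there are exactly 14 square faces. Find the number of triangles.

8

Let x be the number of triangles; then F = 14 + x.
Edge–face incidences: 2E = 4·14 + 3·x = 56 + 3x.
Every vertex has degree 4, so 4V = 2E.
Euler: V − E + F = 2 ⇒ (2E)/4 − E + (14 + x) = 2.
Multiply by 8: 2·(2E) − 4·(2E) + 8·(14 + x) = 16, i.e. 112 + 8x − 2·(56 + 3x) = 16.
Collecting terms: 2x = 16, so x = 8.
Then 2E = 56 + 3·8 = 80, so E = 40, V = 2E/4 = 20, F = 14 + 8 = 22.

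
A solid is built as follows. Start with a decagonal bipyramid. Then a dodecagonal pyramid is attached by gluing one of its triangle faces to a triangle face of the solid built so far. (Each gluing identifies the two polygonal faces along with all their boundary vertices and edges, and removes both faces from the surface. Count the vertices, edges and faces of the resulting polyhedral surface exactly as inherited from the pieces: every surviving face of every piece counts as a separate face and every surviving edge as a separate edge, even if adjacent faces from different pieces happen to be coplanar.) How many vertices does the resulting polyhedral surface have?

22

A decagonal bipyramid: V=12, E=30, F=20.
Attach a dodecagonal pyramid (V=13, E=24, F=13) along a 3-gon: merge 3 vertices and 3 edges, delete both glued faces → V=22, E=51, F=31.
Check: V − E + F = 22 − 51 + 31 = 2.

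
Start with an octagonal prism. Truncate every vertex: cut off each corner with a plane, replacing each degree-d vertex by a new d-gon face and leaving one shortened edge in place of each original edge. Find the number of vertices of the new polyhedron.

The base solid has V = 16, E = 24, F = 10.
Truncation replaces each original edge-end by a new vertex, so V′ = 2E = 48.
Each original edge survives, and each old vertex of degree d contributes d new edges; summing degrees gives Σd = 2E, so E′ = E + 2E = 3E = 72.
Each original face survives and each original vertex becomes one new face: F′ = F + V = 26.

48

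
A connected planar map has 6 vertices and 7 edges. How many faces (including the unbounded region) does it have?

3

Euler's formula for a connected plane graph: V − E + F = 2, so F = 2 − 6 + 7 = 3.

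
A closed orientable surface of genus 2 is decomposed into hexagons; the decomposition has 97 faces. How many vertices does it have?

χ = 2 − 2·2 = -2, and every face is a hexagon so 6F = 2E.
E = 6·97/2 = 291. Then V = -2 + E − F = -2 + 291 − 97 = 192.

192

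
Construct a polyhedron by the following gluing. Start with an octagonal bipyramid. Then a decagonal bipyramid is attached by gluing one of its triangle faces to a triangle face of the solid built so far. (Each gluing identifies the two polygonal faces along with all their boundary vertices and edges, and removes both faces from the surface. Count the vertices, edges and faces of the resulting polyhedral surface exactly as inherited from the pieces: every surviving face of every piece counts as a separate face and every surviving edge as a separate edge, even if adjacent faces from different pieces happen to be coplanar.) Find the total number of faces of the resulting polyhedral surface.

An octagonal bipyramid: V=10, E=24, F=16.
Attach a decagonal bipyramid (V=12, E=30, F=20) along a 3-gon: merge 3 vertices and 3 edges, delete both glued faces → V=19, E=51, F=34.
Check: V − E + F = 19 − 51 + 34 = 2.

34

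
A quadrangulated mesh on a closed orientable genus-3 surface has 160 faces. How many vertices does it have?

156

χ = 2 − 2·3 = -4, and every face is a square so 4F = 2E.
E = 4·160/2 = 320. Then V = -4 + E − F = -4 + 320 − 160 = 156.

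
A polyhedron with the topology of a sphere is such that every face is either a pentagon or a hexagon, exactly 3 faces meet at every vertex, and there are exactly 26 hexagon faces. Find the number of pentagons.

Let x be the number of pentagons; then F = 26 + x.
Edge–face incidences: 2E = 6·26 + 5·x = 156 + 5x.
Every vertex has degree 3, so 3V = 2E.
Euler: V − E + F = 2 ⇒ (2E)/3 − E + (26 + x) = 2.
Multiply by 6: 2·(2E) − 3·(2E) + 6·(26 + x) = 12, i.e. 156 + 6x − (156 + 5x) = 12.
Collecting terms: x = 12.
Then 2E = 156 + 5·12 = 216, so E = 108, V = 2E/3 = 72, F = 26 + 12 = 38.

12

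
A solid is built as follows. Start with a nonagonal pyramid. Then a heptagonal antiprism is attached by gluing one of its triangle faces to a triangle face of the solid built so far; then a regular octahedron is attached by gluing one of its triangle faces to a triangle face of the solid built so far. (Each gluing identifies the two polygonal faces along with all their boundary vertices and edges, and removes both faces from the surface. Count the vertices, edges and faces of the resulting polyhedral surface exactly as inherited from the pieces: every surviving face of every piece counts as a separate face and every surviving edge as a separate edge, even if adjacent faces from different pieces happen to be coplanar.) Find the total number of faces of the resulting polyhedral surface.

30

A nonagonal pyramid: V=10, E=18, F=10.
Attach a heptagonal antiprism (V=14, E=28, F=16) along a 3-gon: merge 3 vertices and 3 edges, delete both glued faces → V=21, E=43, F=24.
Attach a regular octahedron (V=6, E=12, F=8) along a 3-gon: merge 3 vertices and 3 edges, delete both glued faces → V=24, E=52, F=30.
Check: V − E + F = 24 − 52 + 30 = 2.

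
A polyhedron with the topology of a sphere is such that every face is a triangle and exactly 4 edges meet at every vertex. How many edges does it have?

Each face has 3 edges and each edge borders two faces, so 2E = 3F.
Each vertex has degree 4, so 4V = 2E and hence V = 3F/4.
Euler: V − E + F = 2 ⇒ (3F/4) − (3F/2) + F = 2.
Multiply by 8: (6 − 12 + 8)F = 16, i.e. 2F = 16.
So F = 8, E = 3·8/2 = 12, V = 3·8/4 = 6.

12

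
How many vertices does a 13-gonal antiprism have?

26

An antiprism on an n-gon has two n-gon caps and 2n triangles: V = 2·13 = 26, E = 4·13 = 52, F = 2·13 + 2 = 28.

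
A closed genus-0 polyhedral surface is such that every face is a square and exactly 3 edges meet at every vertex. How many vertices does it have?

8

Each face has 4 edges and each edge borders two faces, so 2E = 4F.
Each vertex has degree 3, so 3V = 2E and hence V = 4F/3.
Euler: V − E + F = 2 ⇒ (4F/3) − (4F/2) + F = 2.
Multiply by 6: (8 − 12 + 6)F = 12, i.e. 2F = 12.
So F = 6, E = 4·6/2 = 12, V = 4·6/3 = 8.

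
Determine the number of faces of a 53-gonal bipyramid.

106

A bipyramid over an n-gon has 2n triangular faces and n + 2 vertices: V = 53 + 2 = 55, E = 3·53 = 159, F = 2·53 = 106.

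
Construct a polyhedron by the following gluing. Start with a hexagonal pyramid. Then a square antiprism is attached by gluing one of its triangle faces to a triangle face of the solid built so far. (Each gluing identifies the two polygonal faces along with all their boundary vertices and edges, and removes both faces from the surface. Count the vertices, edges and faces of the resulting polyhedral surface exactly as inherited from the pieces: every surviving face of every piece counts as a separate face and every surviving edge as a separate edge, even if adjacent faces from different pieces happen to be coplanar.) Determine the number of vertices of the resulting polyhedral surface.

A hexagonal pyramid: V=7, E=12, F=7.
Attach a square antiprism (V=8, E=16, F=10) along a 3-gon: merge 3 vertices and 3 edges, delete both glued faces → V=12, E=25, F=15.
Check: V − E + F = 12 − 25 + 15 = 2.

12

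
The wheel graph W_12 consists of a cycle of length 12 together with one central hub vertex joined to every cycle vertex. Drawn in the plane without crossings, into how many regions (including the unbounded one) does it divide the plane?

W_12 has V = 12 + 1 = 13 vertices and E = 2·12 = 24 edges.
By Euler's formula F = 2 − V + E = 2 − 13 + 24 = 13.

13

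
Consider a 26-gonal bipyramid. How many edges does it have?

A bipyramid over an n-gon has 2n triangular faces and n + 2 vertices: V = 26 + 2 = 28, E = 3·26 = 78, F = 2·26 = 52.

78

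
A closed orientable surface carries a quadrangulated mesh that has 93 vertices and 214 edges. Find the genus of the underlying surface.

8

Every face is a square and each edge borders two faces, so 4F = 2·214, giving F = 107.
χ = V − E + F = 93 − 214 + 107 = -14.
For a closed orientable surface χ = 2 − 2g, so g = (2 − (-14))/2 = 8.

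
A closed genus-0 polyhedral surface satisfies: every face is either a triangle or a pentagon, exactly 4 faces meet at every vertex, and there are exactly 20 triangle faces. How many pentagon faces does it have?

Let x be the number of pentagons; then F = 20 + x.
Edge–face incidences: 2E = 3·20 + 5·x = 60 + 5x.
Every vertex has degree 4, so 4V = 2E.
Euler: V − E + F = 2 ⇒ (2E)/4 − E + (20 + x) = 2.
Multiply by 8: 2·(2E) − 4·(2E) + 8·(20 + x) = 16, i.e. 160 + 8x − 2·(60 + 5x) = 16.
Collecting terms: −2x + 40 = 16, so −2x = −24, so x = 12.
Then 2E = 60 + 5·12 = 120, so E = 60, V = 2E/4 = 30, F = 20 + 12 = 32.

12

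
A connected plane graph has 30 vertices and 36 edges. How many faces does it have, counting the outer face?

Euler's formula for a connected plane graph: V − E + F = 2, so F = 2 − 30 + 36 = 8.

8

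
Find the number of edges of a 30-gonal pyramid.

60

A pyramid on an n-gon base has one n-gon and n triangles: V = 30 + 1 = 31, E = 2·30 = 60, F = 30 + 1 = 31.
Check: V − E + F = 31 − 60 + 31 = 2.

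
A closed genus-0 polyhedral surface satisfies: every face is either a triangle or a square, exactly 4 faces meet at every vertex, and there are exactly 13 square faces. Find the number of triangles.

8

Let x be the number of triangles; then F = 13 + x.
Edge–face incidences: 2E = 4·13 + 3·x = 52 + 3x.
Every vertex has degree 4, so 4V = 2E.
Euler: V − E + F = 2 ⇒ (2E)/4 − E + (13 + x) = 2.
Multiply by 8: 2·(2E) − 4·(2E) + 8·(13 + x) = 16, i.e. 104 + 8x − 2·(52 + 3x) = 16.
Collecting terms: 2x = 16, so x = 8.
Then 2E = 52 + 3·8 = 76, so E = 38, V = 2E/4 = 19, F = 13 + 8 = 21.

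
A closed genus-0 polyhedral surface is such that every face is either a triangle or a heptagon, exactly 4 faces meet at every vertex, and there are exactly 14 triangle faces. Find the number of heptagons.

2

Let x be the number of heptagons; then F = 14 + x.
Edge–face incidences: 2E = 3·14 + 7·x = 42 + 7x.
Every vertex has degree 4, so 4V = 2E.
Euler: V − E + F = 2 ⇒ (2E)/4 − E + (14 + x) = 2.
Multiply by 8: 2·(2E) − 4·(2E) + 8·(14 + x) = 16, i.e. 112 + 8x − 2·(42 + 7x) = 16.
Collecting terms: −6x + 28 = 16, so −6x = −12, so x = 2.
Then 2E = 42 + 7·2 = 56, so E = 28, V = 2E/4 = 14, F = 14 + 2 = 16.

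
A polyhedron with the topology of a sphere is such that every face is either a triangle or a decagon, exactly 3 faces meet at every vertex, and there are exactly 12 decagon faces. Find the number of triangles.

20

Let x be the number of triangles; then F = 12 + x.
Edge–face incidences: 2E = 10·12 + 3·x = 120 + 3x.
Every vertex has degree 3, so 3V = 2E.
Euler: V − E + F = 2 ⇒ (2E)/3 − E + (12 + x) = 2.
Multiply by 6: 2·(2E) − 3·(2E) + 6·(12 + x) = 12, i.e. 72 + 6x − (120 + 3x) = 12.
Collecting terms: 3x − 48 = 12, so 3x = 60, so x = 20.
Then 2E = 120 + 3·20 = 180, so E = 90, V = 2E/3 = 60, F = 12 + 20 = 32.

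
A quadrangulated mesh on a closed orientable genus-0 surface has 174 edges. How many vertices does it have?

89

χ = 2 − 2·0 = 2, and every face is a square so 4F = 2E.
F = 2E/4 = 87. Then V = 2 + E − F = 2 + 174 − 87 = 89.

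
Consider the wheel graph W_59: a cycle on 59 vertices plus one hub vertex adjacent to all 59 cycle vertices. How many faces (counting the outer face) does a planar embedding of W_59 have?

W_59 has V = 59 + 1 = 60 vertices and E = 2·59 = 118 edges.
By Euler's formula F = 2 − V + E = 2 − 60 + 118 = 60.

60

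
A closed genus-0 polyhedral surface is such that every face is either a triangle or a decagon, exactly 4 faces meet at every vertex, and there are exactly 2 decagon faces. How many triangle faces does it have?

20

Let x be the number of triangles; then F = 2 + x.
Edge–face incidences: 2E = 10·2 + 3·x = 20 + 3x.
Every vertex has degree 4, so 4V = 2E.
Euler: V − E + F = 2 ⇒ (2E)/4 − E + (2 + x) = 2.
Multiply by 8: 2·(2E) − 4·(2E) + 8·(2 + x) = 16, i.e. 16 + 8x − 2·(20 + 3x) = 16.
Collecting terms: 2x − 24 = 16, so 2x = 40, so x = 20.
Then 2E = 20 + 3·20 = 80, so E = 40, V = 2E/4 = 20, F = 2 + 20 = 22.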